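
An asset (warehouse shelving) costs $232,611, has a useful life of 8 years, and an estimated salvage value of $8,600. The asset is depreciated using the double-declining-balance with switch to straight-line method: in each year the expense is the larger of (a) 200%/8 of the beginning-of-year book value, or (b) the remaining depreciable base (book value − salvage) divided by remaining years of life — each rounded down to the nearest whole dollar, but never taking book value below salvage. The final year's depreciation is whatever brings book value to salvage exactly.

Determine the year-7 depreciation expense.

$15,534

Depreciable base = $232,611 − $8,600 = $224,011.
Year 1: DB = ⌊$232,611 × 200%/8⌋ = $58,152; SL = ⌊$224,011/8⌋ = $28,001 → take DB $58,152. Book value $174,459.
Year 2: DB = ⌊$174,459 × 200%/8⌋ = $43,614; SL = ⌊$165,859/7⌋ = $23,694 → take DB $43,614. Book value $130,845.
Year 3: DB = ⌊$130,845 × 200%/8⌋ = $32,711; SL = ⌊$122,245/6⌋ = $20,374 → take DB $32,711. Book value $98,134.
Year 4: DB = ⌊$98,134 × 200%/8⌋ = $24,533; SL = ⌊$89,534/5⌋ = $17,906 → take DB $24,533. Book value $73,601.
Year 5: DB = ⌊$73,601 × 200%/8⌋ = $18,400; SL = ⌊$65,001/4⌋ = $16,250 → take DB $18,400. Book value $55,201.
Year 6: DB = ⌊$55,201 × 200%/8⌋ = $13,800; SL = ⌊$46,601/3⌋ = $15,533 → take SL $15,533. Book value $39,668.
Year 7: DB = ⌊$39,668 × 200%/8⌋ = $9,917; SL = ⌊$31,068/2⌋ = $15,534 → take SL $15,534. Book value $24,134.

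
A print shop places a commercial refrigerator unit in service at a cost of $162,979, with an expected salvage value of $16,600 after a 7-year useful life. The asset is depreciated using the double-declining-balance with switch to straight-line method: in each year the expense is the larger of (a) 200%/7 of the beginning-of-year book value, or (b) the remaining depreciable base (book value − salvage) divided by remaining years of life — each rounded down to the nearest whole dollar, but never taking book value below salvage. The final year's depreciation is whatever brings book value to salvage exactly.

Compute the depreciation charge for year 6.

$8,658

Depreciable base = $162,979 − $16,600 = $146,379.
Year 1: DB = ⌊$162,979 × 200%/7⌋ = $46,565; SL = ⌊$146,379/7⌋ = $20,911 → take DB $46,565. Book value $116,414.
Year 2: DB = ⌊$116,414 × 200%/7⌋ = $33,261; SL = ⌊$99,814/6⌋ = $16,635 → take DB $33,261. Book value $83,153.
Year 3: DB = ⌊$83,153 × 200%/7⌋ = $23,758; SL = ⌊$66,553/5⌋ = $13,310 → take DB $23,758. Book value $59,395.
Year 4: DB = ⌊$59,395 × 200%/7⌋ = $16,970; SL = ⌊$42,795/4⌋ = $10,698 → take DB $16,970. Book value $42,425.
Year 5: DB = ⌊$42,425 × 200%/7⌋ = $12,121; SL = ⌊$25,825/3⌋ = $8,608 → take DB $12,121. Book value $30,304.
Year 6: DB = ⌊$30,304 × 200%/7⌋ = $8,658; SL = ⌊$13,704/2⌋ = $6,852 → take DB $8,658. Book value $21,646.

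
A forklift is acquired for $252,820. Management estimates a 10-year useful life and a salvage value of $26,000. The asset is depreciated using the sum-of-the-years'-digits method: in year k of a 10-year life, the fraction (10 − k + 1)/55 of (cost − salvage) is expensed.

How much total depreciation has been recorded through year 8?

$214,448

Depreciable base = $252,820 − $26,000 = $226,820.
Sum of the years' digits = 10+9+8+7+6+5+4+3+2+1 = 55.
Year 1: $226,820 × 10/55 = $41,240. Book value $211,580.
Year 2: $226,820 × 9/55 = $37,116. Book value $174,464.
Year 3: $226,820 × 8/55 = $32,992. Book value $141,472.
Year 4: $226,820 × 7/55 = $28,868. Book value $112,604.
Year 5: $226,820 × 6/55 = $24,744. Book value $87,860.
Year 6: $226,820 × 5/55 = $20,620. Book value $67,240.
Year 7: $226,820 × 4/55 = $16,496. Book value $50,744.
Year 8: $226,820 × 3/55 = $12,372. Book value $38,372.
Accumulated through year 8 = $252,820 − $38,372 = $214,448.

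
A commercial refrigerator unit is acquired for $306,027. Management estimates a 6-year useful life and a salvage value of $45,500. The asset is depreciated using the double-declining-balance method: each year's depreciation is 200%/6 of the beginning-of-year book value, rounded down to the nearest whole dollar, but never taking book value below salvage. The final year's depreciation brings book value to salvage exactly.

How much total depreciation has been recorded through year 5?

Depreciable base = $306,027 − $45,500 = $260,527.
Year 1: ⌊$306,027 × 200%/6⌋ = $102,009. Book value $204,018.
Year 2: ⌊$204,018 × 200%/6⌋ = $68,006. Book value $136,012.
Year 3: ⌊$136,012 × 200%/6⌋ = $45,337. Book value $90,675.
Year 4: ⌊$90,675 × 200%/6⌋ = $30,225. Book value $60,450.
Year 5: ⌊$60,450 × 200%/6⌋ = $20,150, capped at $14,950. Book value $45,500.
Accumulated through year 5 = $306,027 − $45,500 = $260,527.

$260,527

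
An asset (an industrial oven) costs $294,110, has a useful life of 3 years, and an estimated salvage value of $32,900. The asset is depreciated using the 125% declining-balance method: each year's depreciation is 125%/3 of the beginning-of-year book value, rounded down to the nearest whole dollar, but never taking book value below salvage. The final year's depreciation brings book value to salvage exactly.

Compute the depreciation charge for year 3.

Depreciable base = $294,110 − $32,900 = $261,210.
Year 1: ⌊$294,110 × 125%/3⌋ = $122,545. Book value $171,565.
Year 2: ⌊$171,565 × 125%/3⌋ = $71,485. Book value $100,080.
Year 3 (final): $100,080 − $32,900 = $67,180. Book value $32,900.

$67,180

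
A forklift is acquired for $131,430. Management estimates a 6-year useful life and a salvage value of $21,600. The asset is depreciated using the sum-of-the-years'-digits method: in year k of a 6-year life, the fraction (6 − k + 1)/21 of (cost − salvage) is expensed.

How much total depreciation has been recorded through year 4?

$94,140

Depreciable base = $131,430 − $21,600 = $109,830.
Sum of the years' digits = 6+5+4+3+2+1 = 21.
Year 1: $109,830 × 6/21 = $31,380. Book value $100,050.
Year 2: $109,830 × 5/21 = $26,150. Book value $73,900.
Year 3: $109,830 × 4/21 = $20,920. Book value $52,980.
Year 4: $109,830 × 3/21 = $15,690. Book value $37,290.
Accumulated through year 4 = $131,430 − $37,290 = $94,140.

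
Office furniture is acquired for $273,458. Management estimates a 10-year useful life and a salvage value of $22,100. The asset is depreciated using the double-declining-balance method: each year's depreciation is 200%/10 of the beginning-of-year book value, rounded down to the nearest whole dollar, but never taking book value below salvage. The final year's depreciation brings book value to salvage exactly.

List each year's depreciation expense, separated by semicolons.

Depreciable base = $273,458 − $22,100 = $251,358.
Year 1: ⌊$273,458 × 200%/10⌋ = $54,691. Book value $218,767.
Year 2: ⌊$218,767 × 200%/10⌋ = $43,753. Book value $175,014.
Year 3: ⌊$175,014 × 200%/10⌋ = $35,002. Book value $140,012.
Year 4: ⌊$140,012 × 200%/10⌋ = $28,002. Book value $112,010.
Year 5: ⌊$112,010 × 200%/10⌋ = $22,402. Book value $89,608.
Year 6: ⌊$89,608 × 200%/10⌋ = $17,921. Book value $71,687.
Year 7: ⌊$71,687 × 200%/10⌋ = $14,337. Book value $57,350.
Year 8: ⌊$57,350 × 200%/10⌋ = $11,470. Book value $45,880.
Year 9: ⌊$45,880 × 200%/10⌋ = $9,176. Book value $36,704.
Year 10 (final): $36,704 − $22,100 = $14,604. Book value $22,100.

$54,691; $43,753; $35,002; $28,002; $22,402; $17,921; $14,337; $11,470; $9,176; $14,604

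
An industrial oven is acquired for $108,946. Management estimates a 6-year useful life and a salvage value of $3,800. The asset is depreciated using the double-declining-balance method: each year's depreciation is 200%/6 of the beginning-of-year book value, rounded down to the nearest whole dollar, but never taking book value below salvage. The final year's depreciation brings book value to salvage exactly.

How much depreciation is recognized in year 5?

$7,173

Depreciable base = $108,946 − $3,800 = $105,146.
Year 1: ⌊$108,946 × 200%/6⌋ = $36,315. Book value $72,631.
Year 2: ⌊$72,631 × 200%/6⌋ = $24,210. Book value $48,421.
Year 3: ⌊$48,421 × 200%/6⌋ = $16,140. Book value $32,281.
Year 4: ⌊$32,281 × 200%/6⌋ = $10,760. Book value $21,521.
Year 5: ⌊$21,521 × 200%/6⌋ = $7,173. Book value $14,348.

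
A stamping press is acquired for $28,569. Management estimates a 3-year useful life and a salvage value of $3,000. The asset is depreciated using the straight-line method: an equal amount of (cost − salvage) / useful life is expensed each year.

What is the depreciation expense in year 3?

$8,523

Depreciable base = $28,569 − $3,000 = $25,569.
Annual expense = $25,569 / 3 = $8,523.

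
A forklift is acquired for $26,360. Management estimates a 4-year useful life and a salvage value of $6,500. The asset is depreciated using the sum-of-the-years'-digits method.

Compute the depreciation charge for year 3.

$3,972

Depreciable base = $26,360 − $6,500 = $19,860.
Sum of the years' digits = 4+3+2+1 = 10.
Year 1: $19,860 × 4/10 = $7,944. Book value $18,416.
Year 2: $19,860 × 3/10 = $5,958. Book value $12,458.
Year 3: $19,860 × 2/10 = $3,972. Book value $8,486.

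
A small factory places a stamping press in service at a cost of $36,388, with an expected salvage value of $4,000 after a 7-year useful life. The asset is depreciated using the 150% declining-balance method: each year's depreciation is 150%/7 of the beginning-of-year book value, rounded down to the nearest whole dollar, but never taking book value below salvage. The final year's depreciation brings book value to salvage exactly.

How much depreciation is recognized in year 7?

$4,563

Depreciable base = $36,388 − $4,000 = $32,388.
Year 1: ⌊$36,388 × 150%/7⌋ = $7,797. Book value $28,591.
Year 2: ⌊$28,591 × 150%/7⌋ = $6,126. Book value $22,465.
Year 3: ⌊$22,465 × 150%/7⌋ = $4,813. Book value $17,652.
Year 4: ⌊$17,652 × 150%/7⌋ = $3,782. Book value $13,870.
Year 5: ⌊$13,870 × 150%/7⌋ = $2,972. Book value $10,898.
Year 6: ⌊$10,898 × 150%/7⌋ = $2,335. Book value $8,563.
Year 7 (final): $8,563 − $4,000 = $4,563. Book value $4,000.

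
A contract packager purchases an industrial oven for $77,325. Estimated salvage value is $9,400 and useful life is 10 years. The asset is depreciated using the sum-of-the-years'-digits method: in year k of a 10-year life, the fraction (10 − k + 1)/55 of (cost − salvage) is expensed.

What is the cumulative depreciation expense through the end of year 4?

Depreciable base = $77,325 − $9,400 = $67,925.
Sum of the years' digits = 10+9+8+7+6+5+4+3+2+1 = 55.
Year 1: $67,925 × 10/55 = $12,350. Book value $64,975.
Year 2: $67,925 × 9/55 = $11,115. Book value $53,860.
Year 3: $67,925 × 8/55 = $9,880. Book value $43,980.
Year 4: $67,925 × 7/55 = $8,645. Book value $35,335.
Accumulated through year 4 = $77,325 − $35,335 = $41,990.

$41,990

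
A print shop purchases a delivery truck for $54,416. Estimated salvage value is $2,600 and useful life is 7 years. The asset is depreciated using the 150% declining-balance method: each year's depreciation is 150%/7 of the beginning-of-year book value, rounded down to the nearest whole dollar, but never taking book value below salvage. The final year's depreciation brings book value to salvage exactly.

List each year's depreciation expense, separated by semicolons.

$11,660; $9,162; $7,198; $5,656; $4,444; $3,492; $10,204

Depreciable base = $54,416 − $2,600 = $51,816.
Year 1: ⌊$54,416 × 150%/7⌋ = $11,660. Book value $42,756.
Year 2: ⌊$42,756 × 150%/7⌋ = $9,162. Book value $33,594.
Year 3: ⌊$33,594 × 150%/7⌋ = $7,198. Book value $26,396.
Year 4: ⌊$26,396 × 150%/7⌋ = $5,656. Book value $20,740.
Year 5: ⌊$20,740 × 150%/7⌋ = $4,444. Book value $16,296.
Year 6: ⌊$16,296 × 150%/7⌋ = $3,492. Book value $12,804.
Year 7 (final): $12,804 − $2,600 = $10,204. Book value $2,600.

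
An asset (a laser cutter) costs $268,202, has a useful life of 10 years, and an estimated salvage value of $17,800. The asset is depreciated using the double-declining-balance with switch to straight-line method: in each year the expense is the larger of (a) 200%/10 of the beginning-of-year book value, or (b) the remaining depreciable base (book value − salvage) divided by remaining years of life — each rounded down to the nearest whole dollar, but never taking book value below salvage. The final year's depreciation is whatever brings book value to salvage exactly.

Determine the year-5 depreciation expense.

Depreciable base = $268,202 − $17,800 = $250,402.
Year 1: DB = ⌊$268,202 × 200%/10⌋ = $53,640; SL = ⌊$250,402/10⌋ = $25,040 → take DB $53,640. Book value $214,562.
Year 2: DB = ⌊$214,562 × 200%/10⌋ = $42,912; SL = ⌊$196,762/9⌋ = $21,862 → take DB $42,912. Book value $171,650.
Year 3: DB = ⌊$171,650 × 200%/10⌋ = $34,330; SL = ⌊$153,850/8⌋ = $19,231 → take DB $34,330. Book value $137,320.
Year 4: DB = ⌊$137,320 × 200%/10⌋ = $27,464; SL = ⌊$119,520/7⌋ = $17,074 → take DB $27,464. Book value $109,856.
Year 5: DB = ⌊$109,856 × 200%/10⌋ = $21,971; SL = ⌊$92,056/6⌋ = $15,342 → take DB $21,971. Book value $87,885.

$21,971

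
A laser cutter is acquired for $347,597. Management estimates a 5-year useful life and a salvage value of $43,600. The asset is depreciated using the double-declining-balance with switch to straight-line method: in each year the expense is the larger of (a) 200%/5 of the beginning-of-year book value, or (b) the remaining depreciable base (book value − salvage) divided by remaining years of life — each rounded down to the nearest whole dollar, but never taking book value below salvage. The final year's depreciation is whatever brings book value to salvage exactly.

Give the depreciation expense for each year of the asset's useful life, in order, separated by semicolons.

$139,038; $83,423; $50,054; $30,032; $1,450

Depreciable base = $347,597 − $43,600 = $303,997.
Year 1: DB = ⌊$347,597 × 200%/5⌋ = $139,038; SL = ⌊$303,997/5⌋ = $60,799 → take DB $139,038. Book value $208,559.
Year 2: DB = ⌊$208,559 × 200%/5⌋ = $83,423; SL = ⌊$164,959/4⌋ = $41,239 → take DB $83,423. Book value $125,136.
Year 3: DB = ⌊$125,136 × 200%/5⌋ = $50,054; SL = ⌊$81,536/3⌋ = $27,178 → take DB $50,054. Book value $75,082.
Year 4: DB = ⌊$75,082 × 200%/5⌋ = $30,032; SL = ⌊$31,482/2⌋ = $15,741 → take DB $30,032. Book value $45,050.
Year 5 (final): $45,050 − $43,600 = $1,450. Book value $43,600.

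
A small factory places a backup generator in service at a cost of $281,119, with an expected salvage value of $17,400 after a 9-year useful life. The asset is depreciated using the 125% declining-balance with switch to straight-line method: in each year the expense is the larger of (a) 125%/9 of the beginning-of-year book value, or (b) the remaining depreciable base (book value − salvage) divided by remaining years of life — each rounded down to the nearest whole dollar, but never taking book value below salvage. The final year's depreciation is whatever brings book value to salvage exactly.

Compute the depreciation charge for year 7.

$27,017

Depreciable base = $281,119 − $17,400 = $263,719.
Year 1: DB = ⌊$281,119 × 125%/9⌋ = $39,044; SL = ⌊$263,719/9⌋ = $29,302 → take DB $39,044. Book value $242,075.
Year 2: DB = ⌊$242,075 × 125%/9⌋ = $33,621; SL = ⌊$224,675/8⌋ = $28,084 → take DB $33,621. Book value $208,454.
Year 3: DB = ⌊$208,454 × 125%/9⌋ = $28,951; SL = ⌊$191,054/7⌋ = $27,293 → take DB $28,951. Book value $179,503.
Year 4: DB = ⌊$179,503 × 125%/9⌋ = $24,930; SL = ⌊$162,103/6⌋ = $27,017 → take SL $27,017. Book value $152,486.
Year 5: DB = ⌊$152,486 × 125%/9⌋ = $21,178; SL = ⌊$135,086/5⌋ = $27,017 → take SL $27,017. Book value $125,469.
Year 6: DB = ⌊$125,469 × 125%/9⌋ = $17,426; SL = ⌊$108,069/4⌋ = $27,017 → take SL $27,017. Book value $98,452.
Year 7: DB = ⌊$98,452 × 125%/9⌋ = $13,673; SL = ⌊$81,052/3⌋ = $27,017 → take SL $27,017. Book value $71,435.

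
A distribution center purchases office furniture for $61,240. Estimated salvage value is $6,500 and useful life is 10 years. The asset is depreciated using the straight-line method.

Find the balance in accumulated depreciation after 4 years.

Depreciable base = $61,240 − $6,500 = $54,740.
Annual expense = $54,740 / 10 = $5,474.
End of year 1: book value $55,766.
End of year 2: book value $50,292.
End of year 3: book value $44,818.
End of year 4: book value $39,344.
Accumulated through year 4 = $61,240 − $39,344 = $21,896.

$21,896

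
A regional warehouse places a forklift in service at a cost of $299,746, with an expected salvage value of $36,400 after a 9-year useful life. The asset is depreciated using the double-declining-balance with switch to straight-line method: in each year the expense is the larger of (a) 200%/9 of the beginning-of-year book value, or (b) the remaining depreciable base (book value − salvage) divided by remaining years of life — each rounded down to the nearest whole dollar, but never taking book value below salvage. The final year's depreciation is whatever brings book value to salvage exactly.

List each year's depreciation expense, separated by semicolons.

Depreciable base = $299,746 − $36,400 = $263,346.
Year 1: DB = ⌊$299,746 × 200%/9⌋ = $66,610; SL = ⌊$263,346/9⌋ = $29,260 → take DB $66,610. Book value $233,136.
Year 2: DB = ⌊$233,136 × 200%/9⌋ = $51,808; SL = ⌊$196,736/8⌋ = $24,592 → take DB $51,808. Book value $181,328.
Year 3: DB = ⌊$181,328 × 200%/9⌋ = $40,295; SL = ⌊$144,928/7⌋ = $20,704 → take DB $40,295. Book value $141,033.
Year 4: DB = ⌊$141,033 × 200%/9⌋ = $31,340; SL = ⌊$104,633/6⌋ = $17,438 → take DB $31,340. Book value $109,693.
Year 5: DB = ⌊$109,693 × 200%/9⌋ = $24,376; SL = ⌊$73,293/5⌋ = $14,658 → take DB $24,376. Book value $85,317.
Year 6: DB = ⌊$85,317 × 200%/9⌋ = $18,959; SL = ⌊$48,917/4⌋ = $12,229 → take DB $18,959. Book value $66,358.
Year 7: DB = ⌊$66,358 × 200%/9⌋ = $14,746; SL = ⌊$29,958/3⌋ = $9,986 → take DB $14,746. Book value $51,612.
Year 8: DB = ⌊$51,612 × 200%/9⌋ = $11,469; SL = ⌊$15,212/2⌋ = $7,606 → take DB $11,469. Book value $40,143.
Year 9 (final): $40,143 − $36,400 = $3,743. Book value $36,400.

$66,610; $51,808; $40,295; $31,340; $24,376; $18,959; $14,746; $11,469; $3,743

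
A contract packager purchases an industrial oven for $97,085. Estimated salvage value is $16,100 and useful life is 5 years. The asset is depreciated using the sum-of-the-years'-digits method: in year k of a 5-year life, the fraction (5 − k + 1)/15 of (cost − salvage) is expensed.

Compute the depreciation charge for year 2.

Depreciable base = $97,085 − $16,100 = $80,985.
Sum of the years' digits = 5+4+3+2+1 = 15.
Year 1: $80,985 × 5/15 = $26,995. Book value $70,090.
Year 2: $80,985 × 4/15 = $21,596. Book value $48,494.

$21,596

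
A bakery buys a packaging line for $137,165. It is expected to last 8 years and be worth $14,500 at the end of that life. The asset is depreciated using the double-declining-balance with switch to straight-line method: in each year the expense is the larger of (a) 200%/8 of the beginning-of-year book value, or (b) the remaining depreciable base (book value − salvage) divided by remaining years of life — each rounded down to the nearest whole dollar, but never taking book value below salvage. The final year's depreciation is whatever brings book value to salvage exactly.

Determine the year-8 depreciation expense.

Depreciable base = $137,165 − $14,500 = $122,665.
Year 1: DB = ⌊$137,165 × 200%/8⌋ = $34,291; SL = ⌊$122,665/8⌋ = $15,333 → take DB $34,291. Book value $102,874.
Year 2: DB = ⌊$102,874 × 200%/8⌋ = $25,718; SL = ⌊$88,374/7⌋ = $12,624 → take DB $25,718. Book value $77,156.
Year 3: DB = ⌊$77,156 × 200%/8⌋ = $19,289; SL = ⌊$62,656/6⌋ = $10,442 → take DB $19,289. Book value $57,867.
Year 4: DB = ⌊$57,867 × 200%/8⌋ = $14,466; SL = ⌊$43,367/5⌋ = $8,673 → take DB $14,466. Book value $43,401.
Year 5: DB = ⌊$43,401 × 200%/8⌋ = $10,850; SL = ⌊$28,901/4⌋ = $7,225 → take DB $10,850. Book value $32,551.
Year 6: DB = ⌊$32,551 × 200%/8⌋ = $8,137; SL = ⌊$18,051/3⌋ = $6,017 → take DB $8,137. Book value $24,414.
Year 7: DB = ⌊$24,414 × 200%/8⌋ = $6,103; SL = ⌊$9,914/2⌋ = $4,957 → take DB $6,103. Book value $18,311.
Year 8 (final): $18,311 − $14,500 = $3,811. Book value $14,500.

$3,811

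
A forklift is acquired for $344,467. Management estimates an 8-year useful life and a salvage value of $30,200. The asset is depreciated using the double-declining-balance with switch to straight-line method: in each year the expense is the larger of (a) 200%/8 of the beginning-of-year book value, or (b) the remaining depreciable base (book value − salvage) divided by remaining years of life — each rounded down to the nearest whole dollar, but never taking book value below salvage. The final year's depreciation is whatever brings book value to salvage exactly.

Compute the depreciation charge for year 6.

$20,436

Depreciable base = $344,467 − $30,200 = $314,267.
Year 1: DB = ⌊$344,467 × 200%/8⌋ = $86,116; SL = ⌊$314,267/8⌋ = $39,283 → take DB $86,116. Book value $258,351.
Year 2: DB = ⌊$258,351 × 200%/8⌋ = $64,587; SL = ⌊$228,151/7⌋ = $32,593 → take DB $64,587. Book value $193,764.
Year 3: DB = ⌊$193,764 × 200%/8⌋ = $48,441; SL = ⌊$163,564/6⌋ = $27,260 → take DB $48,441. Book value $145,323.
Year 4: DB = ⌊$145,323 × 200%/8⌋ = $36,330; SL = ⌊$115,123/5⌋ = $23,024 → take DB $36,330. Book value $108,993.
Year 5: DB = ⌊$108,993 × 200%/8⌋ = $27,248; SL = ⌊$78,793/4⌋ = $19,698 → take DB $27,248. Book value $81,745.
Year 6: DB = ⌊$81,745 × 200%/8⌋ = $20,436; SL = ⌊$51,545/3⌋ = $17,181 → take DB $20,436. Book value $61,309.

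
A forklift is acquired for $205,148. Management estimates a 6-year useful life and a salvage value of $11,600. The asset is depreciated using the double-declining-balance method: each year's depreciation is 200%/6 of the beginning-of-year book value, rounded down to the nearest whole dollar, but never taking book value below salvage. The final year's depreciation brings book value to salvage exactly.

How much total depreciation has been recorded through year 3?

Depreciable base = $205,148 − $11,600 = $193,548.
Year 1: ⌊$205,148 × 200%/6⌋ = $68,382. Book value $136,766.
Year 2: ⌊$136,766 × 200%/6⌋ = $45,588. Book value $91,178.
Year 3: ⌊$91,178 × 200%/6⌋ = $30,392. Book value $60,786.
Accumulated through year 3 = $205,148 − $60,786 = $144,362.

$144,362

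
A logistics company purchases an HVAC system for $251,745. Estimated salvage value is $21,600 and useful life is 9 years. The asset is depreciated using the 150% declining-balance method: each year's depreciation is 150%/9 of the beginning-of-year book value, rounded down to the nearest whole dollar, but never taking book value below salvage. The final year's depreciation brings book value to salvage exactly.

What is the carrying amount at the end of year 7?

$70,259

Depreciable base = $251,745 − $21,600 = $230,145.
Year 1: ⌊$251,745 × 150%/9⌋ = $41,957. Book value $209,788.
Year 2: ⌊$209,788 × 150%/9⌋ = $34,964. Book value $174,824.
Year 3: ⌊$174,824 × 150%/9⌋ = $29,137. Book value $145,687.
Year 4: ⌊$145,687 × 150%/9⌋ = $24,281. Book value $121,406.
Year 5: ⌊$121,406 × 150%/9⌋ = $20,234. Book value $101,172.
Year 6: ⌊$101,172 × 150%/9⌋ = $16,862. Book value $84,310.
Year 7: ⌊$84,310 × 150%/9⌋ = $14,051. Book value $70,259.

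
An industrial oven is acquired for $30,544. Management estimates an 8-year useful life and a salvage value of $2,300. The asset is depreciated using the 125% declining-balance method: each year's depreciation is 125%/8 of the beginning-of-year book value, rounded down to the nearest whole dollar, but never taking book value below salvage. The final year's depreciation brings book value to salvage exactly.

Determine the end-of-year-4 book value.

Depreciable base = $30,544 − $2,300 = $28,244.
Year 1: ⌊$30,544 × 125%/8⌋ = $4,772. Book value $25,772.
Year 2: ⌊$25,772 × 125%/8⌋ = $4,026. Book value $21,746.
Year 3: ⌊$21,746 × 125%/8⌋ = $3,397. Book value $18,349.
Year 4: ⌊$18,349 × 125%/8⌋ = $2,867. Book value $15,482.

$15,482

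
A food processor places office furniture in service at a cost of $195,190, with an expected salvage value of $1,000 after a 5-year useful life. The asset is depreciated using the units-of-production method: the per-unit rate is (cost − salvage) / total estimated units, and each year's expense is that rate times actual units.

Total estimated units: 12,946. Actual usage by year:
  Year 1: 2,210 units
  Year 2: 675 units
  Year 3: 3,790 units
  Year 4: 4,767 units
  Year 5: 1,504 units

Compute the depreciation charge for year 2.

$10,125

Depreciable base = $195,190 − $1,000 = $194,190.
Rate = $194,190 / 12,946 units = $15 per unit.
Year 1: 2,210 × $15 = $33,150. Book value $162,040.
Year 2: 675 × $15 = $10,125. Book value $151,915.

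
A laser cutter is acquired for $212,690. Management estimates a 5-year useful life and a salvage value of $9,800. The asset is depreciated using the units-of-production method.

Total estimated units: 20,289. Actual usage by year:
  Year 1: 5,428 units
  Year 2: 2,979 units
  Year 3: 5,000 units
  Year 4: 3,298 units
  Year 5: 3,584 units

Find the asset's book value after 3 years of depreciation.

$78,620

Depreciable base = $212,690 − $9,800 = $202,890.
Rate = $202,890 / 20,289 units = $10 per unit.
Year 1: 5,428 × $10 = $54,280. Book value $158,410.
Year 2: 2,979 × $10 = $29,790. Book value $128,620.
Year 3: 5,000 × $10 = $50,000. Book value $78,620.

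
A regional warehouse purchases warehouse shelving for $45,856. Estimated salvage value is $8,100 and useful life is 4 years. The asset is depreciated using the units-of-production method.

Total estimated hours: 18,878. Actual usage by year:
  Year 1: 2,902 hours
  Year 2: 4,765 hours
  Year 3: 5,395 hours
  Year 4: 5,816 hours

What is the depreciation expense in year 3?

Depreciable base = $45,856 − $8,100 = $37,756.
Rate = $37,756 / 18,878 hours = $2 per hour.
Year 1: 2,902 × $2 = $5,804. Book value $40,052.
Year 2: 4,765 × $2 = $9,530. Book value $30,522.
Year 3: 5,395 × $2 = $10,790. Book value $19,732.

$10,790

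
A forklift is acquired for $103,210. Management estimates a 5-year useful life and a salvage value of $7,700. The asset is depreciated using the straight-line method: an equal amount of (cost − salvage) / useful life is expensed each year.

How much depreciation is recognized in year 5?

Depreciable base = $103,210 − $7,700 = $95,510.
Annual expense = $95,510 / 5 = $19,102.

$19,102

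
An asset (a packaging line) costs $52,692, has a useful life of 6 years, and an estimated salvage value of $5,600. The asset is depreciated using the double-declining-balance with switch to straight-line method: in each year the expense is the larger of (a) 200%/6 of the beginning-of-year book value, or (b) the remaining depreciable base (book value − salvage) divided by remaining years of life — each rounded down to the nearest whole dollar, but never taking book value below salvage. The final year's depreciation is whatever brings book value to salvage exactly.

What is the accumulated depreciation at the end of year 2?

$29,273

Depreciable base = $52,692 − $5,600 = $47,092.
Year 1: DB = ⌊$52,692 × 200%/6⌋ = $17,564; SL = ⌊$47,092/6⌋ = $7,848 → take DB $17,564. Book value $35,128.
Year 2: DB = ⌊$35,128 × 200%/6⌋ = $11,709; SL = ⌊$29,528/5⌋ = $5,905 → take DB $11,709. Book value $23,419.
Accumulated through year 2 = $52,692 − $23,419 = $29,273.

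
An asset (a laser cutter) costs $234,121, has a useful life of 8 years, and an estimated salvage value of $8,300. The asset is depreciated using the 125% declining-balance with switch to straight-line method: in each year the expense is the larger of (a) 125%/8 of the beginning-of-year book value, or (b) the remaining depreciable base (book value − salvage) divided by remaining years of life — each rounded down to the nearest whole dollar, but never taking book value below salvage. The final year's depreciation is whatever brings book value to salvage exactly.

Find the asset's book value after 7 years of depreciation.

$34,696

Depreciable base = $234,121 − $8,300 = $225,821.
Year 1: DB = ⌊$234,121 × 125%/8⌋ = $36,581; SL = ⌊$225,821/8⌋ = $28,227 → take DB $36,581. Book value $197,540.
Year 2: DB = ⌊$197,540 × 125%/8⌋ = $30,865; SL = ⌊$189,240/7⌋ = $27,034 → take DB $30,865. Book value $166,675.
Year 3: DB = ⌊$166,675 × 125%/8⌋ = $26,042; SL = ⌊$158,375/6⌋ = $26,395 → take SL $26,395. Book value $140,280.
Year 4: DB = ⌊$140,280 × 125%/8⌋ = $21,918; SL = ⌊$131,980/5⌋ = $26,396 → take SL $26,396. Book value $113,884.
Year 5: DB = ⌊$113,884 × 125%/8⌋ = $17,794; SL = ⌊$105,584/4⌋ = $26,396 → take SL $26,396. Book value $87,488.
Year 6: DB = ⌊$87,488 × 125%/8⌋ = $13,670; SL = ⌊$79,188/3⌋ = $26,396 → take SL $26,396. Book value $61,092.
Year 7: DB = ⌊$61,092 × 125%/8⌋ = $9,545; SL = ⌊$52,792/2⌋ = $26,396 → take SL $26,396. Book value $34,696.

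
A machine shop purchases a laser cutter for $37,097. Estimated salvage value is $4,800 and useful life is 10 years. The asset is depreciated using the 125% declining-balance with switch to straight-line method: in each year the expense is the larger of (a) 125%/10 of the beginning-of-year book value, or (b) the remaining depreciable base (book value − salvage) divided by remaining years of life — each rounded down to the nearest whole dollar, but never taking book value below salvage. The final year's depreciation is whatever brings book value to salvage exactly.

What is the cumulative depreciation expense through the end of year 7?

$23,822

Depreciable base = $37,097 − $4,800 = $32,297.
Year 1: DB = ⌊$37,097 × 125%/10⌋ = $4,637; SL = ⌊$32,297/10⌋ = $3,229 → take DB $4,637. Book value $32,460.
Year 2: DB = ⌊$32,460 × 125%/10⌋ = $4,057; SL = ⌊$27,660/9⌋ = $3,073 → take DB $4,057. Book value $28,403.
Year 3: DB = ⌊$28,403 × 125%/10⌋ = $3,550; SL = ⌊$23,603/8⌋ = $2,950 → take DB $3,550. Book value $24,853.
Year 4: DB = ⌊$24,853 × 125%/10⌋ = $3,106; SL = ⌊$20,053/7⌋ = $2,864 → take DB $3,106. Book value $21,747.
Year 5: DB = ⌊$21,747 × 125%/10⌋ = $2,718; SL = ⌊$16,947/6⌋ = $2,824 → take SL $2,824. Book value $18,923.
Year 6: DB = ⌊$18,923 × 125%/10⌋ = $2,365; SL = ⌊$14,123/5⌋ = $2,824 → take SL $2,824. Book value $16,099.
Year 7: DB = ⌊$16,099 × 125%/10⌋ = $2,012; SL = ⌊$11,299/4⌋ = $2,824 → take SL $2,824. Book value $13,275.
Accumulated through year 7 = $37,097 − $13,275 = $23,822.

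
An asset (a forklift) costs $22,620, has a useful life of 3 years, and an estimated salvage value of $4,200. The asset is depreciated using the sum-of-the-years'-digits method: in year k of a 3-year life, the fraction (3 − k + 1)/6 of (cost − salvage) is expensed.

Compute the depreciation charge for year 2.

$6,140

Depreciable base = $22,620 − $4,200 = $18,420.
Sum of the years' digits = 3+2+1 = 6.
Year 1: $18,420 × 3/6 = $9,210. Book value $13,410.
Year 2: $18,420 × 2/6 = $6,140. Book value $7,270.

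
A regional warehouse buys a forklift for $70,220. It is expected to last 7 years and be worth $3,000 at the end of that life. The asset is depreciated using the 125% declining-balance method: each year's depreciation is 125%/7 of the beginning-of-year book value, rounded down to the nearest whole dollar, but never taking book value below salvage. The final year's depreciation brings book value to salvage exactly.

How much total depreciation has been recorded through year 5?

Depreciable base = $70,220 − $3,000 = $67,220.
Year 1: ⌊$70,220 × 125%/7⌋ = $12,539. Book value $57,681.
Year 2: ⌊$57,681 × 125%/7⌋ = $10,300. Book value $47,381.
Year 3: ⌊$47,381 × 125%/7⌋ = $8,460. Book value $38,921.
Year 4: ⌊$38,921 × 125%/7⌋ = $6,950. Book value $31,971.
Year 5: ⌊$31,971 × 125%/7⌋ = $5,709. Book value $26,262.
Accumulated through year 5 = $70,220 − $26,262 = $43,958.

$43,958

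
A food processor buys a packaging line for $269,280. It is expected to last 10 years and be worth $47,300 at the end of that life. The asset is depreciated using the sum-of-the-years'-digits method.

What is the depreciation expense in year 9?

$8,072

Depreciable base = $269,280 − $47,300 = $221,980.
Sum of the years' digits = 10+9+8+7+6+5+4+3+2+1 = 55.
Year 1: $221,980 × 10/55 = $40,360. Book value $228,920.
Year 2: $221,980 × 9/55 = $36,324. Book value $192,596.
Year 3: $221,980 × 8/55 = $32,288. Book value $160,308.
Year 4: $221,980 × 7/55 = $28,252. Book value $132,056.
Year 5: $221,980 × 6/55 = $24,216. Book value $107,840.
Year 6: $221,980 × 5/55 = $20,180. Book value $87,660.
Year 7: $221,980 × 4/55 = $16,144. Book value $71,516.
Year 8: $221,980 × 3/55 = $12,108. Book value $59,408.
Year 9: $221,980 × 2/55 = $8,072. Book value $51,336.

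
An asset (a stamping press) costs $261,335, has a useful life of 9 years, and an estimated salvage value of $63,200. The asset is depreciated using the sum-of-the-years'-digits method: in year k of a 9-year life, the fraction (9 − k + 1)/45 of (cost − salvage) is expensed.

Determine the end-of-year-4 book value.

Depreciable base = $261,335 − $63,200 = $198,135.
Sum of the years' digits = 9+8+7+6+5+4+3+2+1 = 45.
Year 1: $198,135 × 9/45 = $39,627. Book value $221,708.
Year 2: $198,135 × 8/45 = $35,224. Book value $186,484.
Year 3: $198,135 × 7/45 = $30,821. Book value $155,663.
Year 4: $198,135 × 6/45 = $26,418. Book value $129,245.

$129,245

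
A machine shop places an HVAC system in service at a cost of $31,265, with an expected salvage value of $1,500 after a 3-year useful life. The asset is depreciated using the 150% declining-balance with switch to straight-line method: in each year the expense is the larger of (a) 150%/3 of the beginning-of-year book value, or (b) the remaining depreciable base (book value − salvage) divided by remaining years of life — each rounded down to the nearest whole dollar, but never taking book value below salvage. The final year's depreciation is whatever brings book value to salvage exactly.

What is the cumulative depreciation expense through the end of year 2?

$23,448

Depreciable base = $31,265 − $1,500 = $29,765.
Year 1: DB = ⌊$31,265 × 150%/3⌋ = $15,632; SL = ⌊$29,765/3⌋ = $9,921 → take DB $15,632. Book value $15,633.
Year 2: DB = ⌊$15,633 × 150%/3⌋ = $7,816; SL = ⌊$14,133/2⌋ = $7,066 → take DB $7,816. Book value $7,817.
Accumulated through year 2 = $31,265 − $7,817 = $23,448.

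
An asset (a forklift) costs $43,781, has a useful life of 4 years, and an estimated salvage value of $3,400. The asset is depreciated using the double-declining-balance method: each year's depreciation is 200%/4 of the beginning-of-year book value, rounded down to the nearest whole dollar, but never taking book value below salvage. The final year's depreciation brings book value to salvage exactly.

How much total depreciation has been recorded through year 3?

Depreciable base = $43,781 − $3,400 = $40,381.
Year 1: ⌊$43,781 × 200%/4⌋ = $21,890. Book value $21,891.
Year 2: ⌊$21,891 × 200%/4⌋ = $10,945. Book value $10,946.
Year 3: ⌊$10,946 × 200%/4⌋ = $5,473. Book value $5,473.
Accumulated through year 3 = $43,781 − $5,473 = $38,308.

$38,308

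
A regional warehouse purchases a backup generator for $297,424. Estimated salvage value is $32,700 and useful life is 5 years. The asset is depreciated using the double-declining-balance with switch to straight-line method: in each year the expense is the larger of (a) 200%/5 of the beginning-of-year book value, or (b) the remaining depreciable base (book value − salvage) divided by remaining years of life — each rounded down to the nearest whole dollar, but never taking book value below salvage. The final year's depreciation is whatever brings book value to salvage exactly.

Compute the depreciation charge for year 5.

$5,847

Depreciable base = $297,424 − $32,700 = $264,724.
Year 1: DB = ⌊$297,424 × 200%/5⌋ = $118,969; SL = ⌊$264,724/5⌋ = $52,944 → take DB $118,969. Book value $178,455.
Year 2: DB = ⌊$178,455 × 200%/5⌋ = $71,382; SL = ⌊$145,755/4⌋ = $36,438 → take DB $71,382. Book value $107,073.
Year 3: DB = ⌊$107,073 × 200%/5⌋ = $42,829; SL = ⌊$74,373/3⌋ = $24,791 → take DB $42,829. Book value $64,244.
Year 4: DB = ⌊$64,244 × 200%/5⌋ = $25,697; SL = ⌊$31,544/2⌋ = $15,772 → take DB $25,697. Book value $38,547.
Year 5 (final): $38,547 − $32,700 = $5,847. Book value $32,700.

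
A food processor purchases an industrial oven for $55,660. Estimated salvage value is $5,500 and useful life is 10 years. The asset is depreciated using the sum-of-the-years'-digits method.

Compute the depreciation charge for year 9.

Depreciable base = $55,660 − $5,500 = $50,160.
Sum of the years' digits = 10+9+8+7+6+5+4+3+2+1 = 55.
Year 1: $50,160 × 10/55 = $9,120. Book value $46,540.
Year 2: $50,160 × 9/55 = $8,208. Book value $38,332.
Year 3: $50,160 × 8/55 = $7,296. Book value $31,036.
Year 4: $50,160 × 7/55 = $6,384. Book value $24,652.
Year 5: $50,160 × 6/55 = $5,472. Book value $19,180.
Year 6: $50,160 × 5/55 = $4,560. Book value $14,620.
Year 7: $50,160 × 4/55 = $3,648. Book value $10,972.
Year 8: $50,160 × 3/55 = $2,736. Book value $8,236.
Year 9: $50,160 × 2/55 = $1,824. Book value $6,412.

$1,824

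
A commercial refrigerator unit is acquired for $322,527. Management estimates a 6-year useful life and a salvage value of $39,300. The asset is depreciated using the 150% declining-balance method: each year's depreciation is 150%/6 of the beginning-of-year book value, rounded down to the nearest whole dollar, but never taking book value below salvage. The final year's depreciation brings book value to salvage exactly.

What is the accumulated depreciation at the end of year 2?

Depreciable base = $322,527 − $39,300 = $283,227.
Year 1: ⌊$322,527 × 150%/6⌋ = $80,631. Book value $241,896.
Year 2: ⌊$241,896 × 150%/6⌋ = $60,474. Book value $181,422.
Accumulated through year 2 = $322,527 − $181,422 = $141,105.

$141,105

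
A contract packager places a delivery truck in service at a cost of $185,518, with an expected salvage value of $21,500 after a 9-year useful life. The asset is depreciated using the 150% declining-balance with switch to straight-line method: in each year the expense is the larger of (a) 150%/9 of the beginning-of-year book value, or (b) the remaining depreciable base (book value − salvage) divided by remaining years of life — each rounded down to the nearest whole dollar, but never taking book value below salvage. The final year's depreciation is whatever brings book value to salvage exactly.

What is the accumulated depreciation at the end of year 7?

Depreciable base = $185,518 − $21,500 = $164,018.
Year 1: DB = ⌊$185,518 × 150%/9⌋ = $30,919; SL = ⌊$164,018/9⌋ = $18,224 → take DB $30,919. Book value $154,599.
Year 2: DB = ⌊$154,599 × 150%/9⌋ = $25,766; SL = ⌊$133,099/8⌋ = $16,637 → take DB $25,766. Book value $128,833.
Year 3: DB = ⌊$128,833 × 150%/9⌋ = $21,472; SL = ⌊$107,333/7⌋ = $15,333 → take DB $21,472. Book value $107,361.
Year 4: DB = ⌊$107,361 × 150%/9⌋ = $17,893; SL = ⌊$85,861/6⌋ = $14,310 → take DB $17,893. Book value $89,468.
Year 5: DB = ⌊$89,468 × 150%/9⌋ = $14,911; SL = ⌊$67,968/5⌋ = $13,593 → take DB $14,911. Book value $74,557.
Year 6: DB = ⌊$74,557 × 150%/9⌋ = $12,426; SL = ⌊$53,057/4⌋ = $13,264 → take SL $13,264. Book value $61,293.
Year 7: DB = ⌊$61,293 × 150%/9⌋ = $10,215; SL = ⌊$39,793/3⌋ = $13,264 → take SL $13,264. Book value $48,029.
Accumulated through year 7 = $185,518 − $48,029 = $137,489.

$137,489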